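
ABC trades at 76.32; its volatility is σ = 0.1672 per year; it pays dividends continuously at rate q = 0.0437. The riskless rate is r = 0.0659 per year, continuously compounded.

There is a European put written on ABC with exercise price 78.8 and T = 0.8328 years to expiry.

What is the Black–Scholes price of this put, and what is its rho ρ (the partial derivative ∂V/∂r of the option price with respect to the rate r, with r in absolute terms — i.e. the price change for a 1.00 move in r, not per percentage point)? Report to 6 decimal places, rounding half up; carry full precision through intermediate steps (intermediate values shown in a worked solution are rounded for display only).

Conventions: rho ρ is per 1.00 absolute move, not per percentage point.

price = 5.023056
ρ = -35.123354

σ√T = 0.1672·√0.8328 = 0.152583
d₁ = (ln(S/K) + (r−q+σ²/2)T) / (σ√T) = (ln(76.32/78.8) + (0.0659−0.0437+0.1672²/2)·0.8328) / 0.152583 = (-0.031978 + 0.030129) / 0.152583 = -0.012118
d₂ = d₁ − σ√T = -0.012118 − 0.152583 = -0.164701
e^{−rT} = 0.946597
e^{−qT} = 0.964261
N(−d₁) = 0.504834,  N(−d₂) = 0.565410
Put price V = K·e^{−rT}·N(−d₂) − S·e^{−qT}·N(−d₁) = 42.175016 − 37.151961 = 5.023056
ρ = −K·T·e^{−rT}·N(−d₂) = -35.123354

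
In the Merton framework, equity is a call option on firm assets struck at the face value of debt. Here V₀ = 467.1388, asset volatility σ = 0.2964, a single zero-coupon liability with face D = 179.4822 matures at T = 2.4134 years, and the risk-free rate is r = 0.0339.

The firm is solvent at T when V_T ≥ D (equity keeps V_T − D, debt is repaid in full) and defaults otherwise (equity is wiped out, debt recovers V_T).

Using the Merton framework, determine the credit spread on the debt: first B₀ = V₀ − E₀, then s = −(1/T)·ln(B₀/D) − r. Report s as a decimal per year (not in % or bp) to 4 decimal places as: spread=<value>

Equity is a call on the firm's assets struck at D = 179.4822:
d₁ = [ln(V₀/D) + (r + σ²/2)T] / (σ√T)
   = [ln(467.1388/179.4822) + (0.0339 + 0.5·0.2964²)·2.4134] / (0.2964·√2.4134)
   = [0.956550 + 0.187826] / 0.460461 = 2.485285
d₂ = d₁ − σ√T = 2.485285 − 0.460461 = 2.024824
N(d₁) = 0.993528,  N(d₂) = 0.978557,  e^(−rT) = 0.921443
E₀ = V₀·N(d₁) − D·e^(−rT)·N(d₂)
   = 467.1388·0.993528 − 179.4822·0.921443·0.978557 = 302.278917
B₀ = V₀ − E₀ = 467.1388 − 302.278917 = 164.859883
spread = −(1/T)·ln(B₀/D) − r = −(1/2.4134)·ln(164.859883/179.4822) − 0.0339 = 0.00131178

spread=0.0013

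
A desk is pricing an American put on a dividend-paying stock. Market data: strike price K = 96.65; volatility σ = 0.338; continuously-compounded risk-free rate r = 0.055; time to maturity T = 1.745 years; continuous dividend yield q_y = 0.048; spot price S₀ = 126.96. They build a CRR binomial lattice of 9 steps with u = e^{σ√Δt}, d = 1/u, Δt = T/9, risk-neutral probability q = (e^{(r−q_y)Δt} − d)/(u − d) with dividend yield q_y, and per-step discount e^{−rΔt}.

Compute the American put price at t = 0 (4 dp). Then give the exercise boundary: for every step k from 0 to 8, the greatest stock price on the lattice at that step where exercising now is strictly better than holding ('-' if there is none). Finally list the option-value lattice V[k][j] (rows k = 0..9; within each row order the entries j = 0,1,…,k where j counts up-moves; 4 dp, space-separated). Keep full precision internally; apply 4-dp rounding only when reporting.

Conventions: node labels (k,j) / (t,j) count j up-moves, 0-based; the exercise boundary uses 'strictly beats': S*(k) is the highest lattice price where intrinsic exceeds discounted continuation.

price = 7.5088
boundary = - - - - - 60.3232 51.9814 60.3232 70.0037
tree:
7.5088
10.8777 3.8424
15.3881 5.9877 1.4860
21.1790 9.1424 2.5304 0.3300
28.2412 13.6178 4.2526 0.6262 0.0000
36.3268 19.6757 7.0274 1.1883 0.0000 0.0000
44.6686 27.3723 11.3570 2.2551 0.0000 0.0000 0.0000
51.8568 36.3268 17.7968 4.2795 0.0000 0.0000 0.0000 0.0000
58.0511 44.6686 26.6463 8.1214 0.0000 0.0000 0.0000 0.0000 0.0000
63.3887 51.8568 36.3268 15.4123 0.0000 0.0000 0.0000 0.0000 0.0000 0.0000

Δt=0.19389, u=1.16048, d=0.86171, q=0.46741, disc=e^(-rΔt)=0.98939
k=9 terminal: V=max(K-S,0) → 63.3887 51.8568 36.3268 15.4123 0.0000 0.0000 0.0000 0.0000 0.0000 0.0000
k=8: j=0 S=38.5989 intr=58.0511 cont=57.3834 V=58.0511[EX]; j=1 S=51.9814 intr=44.6686 cont=44.1249 V=44.6686[EX]; j=2 S=70.0037 intr=26.6463 cont=26.2696 V=26.6463[EX]; j=3 S=94.2745 intr=2.3755 cont=8.1214 V=8.1214[hold]; j=4 S=126.9600 intr=0.0000 cont=0.0000 V=0.0000[hold]; j=5 S=170.9778 intr=0.0000 cont=0.0000 V=0.0000[hold]; j=6 S=230.2569 intr=0.0000 cont=0.0000 V=0.0000[hold]; j=7 S=310.0885 intr=0.0000 cont=0.0000 V=0.0000[hold]; j=8 S=417.5981 intr=0.0000 cont=0.0000 V=0.0000[hold]  S*(8)=70.0037
k=7: j=0 S=44.7932 intr=51.8568 cont=51.2466 V=51.8568[EX]; j=1 S=60.3232 intr=36.3268 cont=35.8604 V=36.3268[EX]; j=2 S=81.2377 intr=15.4123 cont=17.7968 V=17.7968[hold]; j=3 S=109.4033 intr=0.0000 cont=4.2795 V=4.2795[hold]; j=4 S=147.3341 intr=0.0000 cont=0.0000 V=0.0000[hold]; j=5 S=198.4158 intr=0.0000 cont=0.0000 V=0.0000[hold]; j=6 S=267.2078 intr=0.0000 cont=0.0000 V=0.0000[hold]; j=7 S=359.8504 intr=0.0000 cont=0.0000 V=0.0000[hold]  S*(7)=60.3232
k=6: j=0 S=51.9814 intr=44.6686 cont=44.1249 V=44.6686[EX]; j=1 S=70.0037 intr=26.6463 cont=27.3723 V=27.3723[hold]; j=2 S=94.2745 intr=2.3755 cont=11.3570 V=11.3570[hold]; j=3 S=126.9600 intr=0.0000 cont=2.2551 V=2.2551[hold]; j=4 S=170.9778 intr=0.0000 cont=0.0000 V=0.0000[hold]; j=5 S=230.2569 intr=0.0000 cont=0.0000 V=0.0000[hold]; j=6 S=310.0885 intr=0.0000 cont=0.0000 V=0.0000[hold]  S*(6)=51.9814
k=5: j=0 S=60.3232 intr=36.3268 cont=36.1961 V=36.3268[EX]; j=1 S=81.2377 intr=15.4123 cont=19.6757 V=19.6757[hold]; j=2 S=109.4033 intr=0.0000 cont=7.0274 V=7.0274[hold]; j=3 S=147.3341 intr=0.0000 cont=1.1883 V=1.1883[hold]; j=4 S=198.4158 intr=0.0000 cont=0.0000 V=0.0000[hold]; j=5 S=267.2078 intr=0.0000 cont=0.0000 V=0.0000[hold]  S*(5)=60.3232
k=4: j=0 S=70.0037 intr=26.6463 cont=28.2412 V=28.2412[hold]; j=1 S=94.2745 intr=2.3755 cont=13.6178 V=13.6178[hold]; j=2 S=126.9600 intr=0.0000 cont=4.2526 V=4.2526[hold]; j=3 S=170.9778 intr=0.0000 cont=0.6262 V=0.6262[hold]; j=4 S=230.2569 intr=0.0000 cont=0.0000 V=0.0000[hold]  S*(4)=-
k=3: j=0 S=81.2377 intr=15.4123 cont=21.1790 V=21.1790[hold]; j=1 S=109.4033 intr=0.0000 cont=9.1424 V=9.1424[hold]; j=2 S=147.3341 intr=0.0000 cont=2.5304 V=2.5304[hold]; j=3 S=198.4158 intr=0.0000 cont=0.3300 V=0.3300[hold]  S*(3)=-
k=2: j=0 S=94.2745 intr=2.3755 cont=15.3881 V=15.3881[hold]; j=1 S=126.9600 intr=0.0000 cont=5.9877 V=5.9877[hold]; j=2 S=170.9778 intr=0.0000 cont=1.4860 V=1.4860[hold]  S*(2)=-
k=1: j=0 S=109.4033 intr=0.0000 cont=10.8777 V=10.8777[hold]; j=1 S=147.3341 intr=0.0000 cont=3.8424 V=3.8424[hold]  S*(1)=-
k=0: j=0 S=126.9600 intr=0.0000 cont=7.5088 V=7.5088[hold]  S*(0)=-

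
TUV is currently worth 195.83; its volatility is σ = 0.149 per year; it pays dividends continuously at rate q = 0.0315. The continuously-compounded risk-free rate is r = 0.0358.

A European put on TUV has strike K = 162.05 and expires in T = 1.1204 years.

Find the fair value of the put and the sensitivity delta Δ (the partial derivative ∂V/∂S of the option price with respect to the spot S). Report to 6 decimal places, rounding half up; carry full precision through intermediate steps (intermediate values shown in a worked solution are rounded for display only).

price = 1.420647
Δ = -0.091810

σ√T = 0.149·√1.1204 = 0.157715
d₁ = (ln(S/K) + (r−q+σ²/2)T) / (σ√T) = (ln(195.83/162.05) + (0.0358−0.0315+0.149²/2)·1.1204) / 0.157715 = (0.189342 + 0.017255) / 0.157715 = 1.309938
d₂ = d₁ − σ√T = 1.309938 − 0.157715 = 1.152223
e^{−rT} = 0.960683
e^{−qT} = 0.965323
N(−d₁) = 0.095108,  N(−d₂) = 0.124615
Put price V = K·e^{−rT}·N(−d₂) − S·e^{−qT}·N(−d₁) = 19.399875 − 17.979228 = 1.420647
Δ = −e^{−qT}·N(−d₁) = -0.091810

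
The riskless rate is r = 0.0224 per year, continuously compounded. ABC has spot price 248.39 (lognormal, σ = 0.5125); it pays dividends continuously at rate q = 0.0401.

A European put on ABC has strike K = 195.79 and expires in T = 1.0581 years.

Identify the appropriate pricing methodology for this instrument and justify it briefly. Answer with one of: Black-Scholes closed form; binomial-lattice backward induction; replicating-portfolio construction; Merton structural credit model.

Key observation: a European-exercise option on ABC struck at 195.79 — a GBM underlying with constant parameters — admits an analytic price: the data contain no early exercise, no discrete tree, no debt structure.

framework: Black-Scholes closed form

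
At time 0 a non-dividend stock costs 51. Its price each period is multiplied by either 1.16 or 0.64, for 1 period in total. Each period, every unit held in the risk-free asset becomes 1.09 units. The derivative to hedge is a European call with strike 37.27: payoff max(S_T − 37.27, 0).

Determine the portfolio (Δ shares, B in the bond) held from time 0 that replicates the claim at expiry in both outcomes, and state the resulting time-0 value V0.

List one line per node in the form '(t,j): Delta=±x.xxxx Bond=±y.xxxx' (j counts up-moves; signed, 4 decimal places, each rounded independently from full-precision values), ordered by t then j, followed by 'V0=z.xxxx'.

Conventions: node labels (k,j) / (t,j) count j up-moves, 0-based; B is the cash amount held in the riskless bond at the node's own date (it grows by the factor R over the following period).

Risk-neutral probability p* = (R−d)/(u−d) = (1.09−0.64)/(1.16−0.64) = 0.8654.
Expiry values: V(1,0)=0.0000, V(1,1)=21.8900
Node (0,0) S=51.0000: V=(p*·21.8900+(1−p*)·0.0000)/1.09=17.3791; Δ=(21.8900−0.0000)/(59.1600−32.6400)=0.8254; B=V−Δ·S=-24.7170
Check: Δ(0,0)·S0 + B(0,0) = 17.3791 = V0.

(0,0): Delta=0.8254 Bond=-24.7170
V0=17.3791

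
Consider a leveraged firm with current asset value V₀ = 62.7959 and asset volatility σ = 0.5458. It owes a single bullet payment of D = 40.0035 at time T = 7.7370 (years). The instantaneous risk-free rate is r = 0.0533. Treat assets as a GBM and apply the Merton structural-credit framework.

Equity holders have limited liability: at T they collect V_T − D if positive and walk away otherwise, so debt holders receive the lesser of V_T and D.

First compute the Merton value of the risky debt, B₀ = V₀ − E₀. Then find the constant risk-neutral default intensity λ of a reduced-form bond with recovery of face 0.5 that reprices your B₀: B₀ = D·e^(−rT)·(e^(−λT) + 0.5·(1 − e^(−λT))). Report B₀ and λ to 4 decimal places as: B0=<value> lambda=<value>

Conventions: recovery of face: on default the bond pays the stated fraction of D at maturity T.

B0=17.0281 lambda=0.1619

Equity is a call on the firm's assets struck at D = 40.0035:
d₁ = [ln(V₀/D) + (r + σ²/2)T] / (σ√T)
   = [ln(62.7959/40.0035) + (0.0533 + 0.5·0.5458²)·7.7370] / (0.5458·√7.7370)
   = [0.450923 + 1.564799] / 1.518168 = 1.327733
d₂ = d₁ − σ√T = 1.327733 − 1.518168 = -0.190435
N(d₁) = 0.907867,  N(d₂) = 0.424484,  e^(−rT) = 0.662071
E₀ = V₀·N(d₁) − D·e^(−rT)·N(d₂)
   = 62.7959·0.907867 − 40.0035·0.662071·0.424484 = 45.767782
B₀ = V₀ − E₀ = 62.7959 − 45.767782 = 17.028118
e^(−λT) = (B₀·e^(rT)/D − 0.5)/(1 − 0.5) = (17.0281·1.510411/40.0035 − 0.5)/0.5 = 0.28585935
λ = −ln(0.28585935)/7.7370 = 0.161853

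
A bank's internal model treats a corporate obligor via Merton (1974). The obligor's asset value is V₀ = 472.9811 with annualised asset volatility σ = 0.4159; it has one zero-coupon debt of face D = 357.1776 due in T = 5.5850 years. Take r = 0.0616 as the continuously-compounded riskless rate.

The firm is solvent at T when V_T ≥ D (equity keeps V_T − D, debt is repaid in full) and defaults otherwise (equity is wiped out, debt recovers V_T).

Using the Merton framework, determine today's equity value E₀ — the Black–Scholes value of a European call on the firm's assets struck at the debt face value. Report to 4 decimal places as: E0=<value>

E0=270.4444

Apply the equity-as-call identities (strike 357.1776, horizon 5.5850 years):
d₁ = [ln(V₀/D) + (r + σ²/2)T] / (σ√T)
   = [ln(472.9811/357.1776) + (0.0616 + 0.5·0.4159²)·5.5850] / (0.4159·√5.5850)
   = [0.280822 + 0.827063] / 0.982880 = 1.127182
d₂ = d₁ − σ√T = 1.127182 − 0.982880 = 0.144302
N(d₁) = 0.870167,  N(d₂) = 0.557369,  e^(−rT) = 0.708903
E₀ = V₀·N(d₁) − D·e^(−rT)·N(d₂)
   = 472.9811·0.870167 − 357.1776·0.708903·0.557369 = 270.444363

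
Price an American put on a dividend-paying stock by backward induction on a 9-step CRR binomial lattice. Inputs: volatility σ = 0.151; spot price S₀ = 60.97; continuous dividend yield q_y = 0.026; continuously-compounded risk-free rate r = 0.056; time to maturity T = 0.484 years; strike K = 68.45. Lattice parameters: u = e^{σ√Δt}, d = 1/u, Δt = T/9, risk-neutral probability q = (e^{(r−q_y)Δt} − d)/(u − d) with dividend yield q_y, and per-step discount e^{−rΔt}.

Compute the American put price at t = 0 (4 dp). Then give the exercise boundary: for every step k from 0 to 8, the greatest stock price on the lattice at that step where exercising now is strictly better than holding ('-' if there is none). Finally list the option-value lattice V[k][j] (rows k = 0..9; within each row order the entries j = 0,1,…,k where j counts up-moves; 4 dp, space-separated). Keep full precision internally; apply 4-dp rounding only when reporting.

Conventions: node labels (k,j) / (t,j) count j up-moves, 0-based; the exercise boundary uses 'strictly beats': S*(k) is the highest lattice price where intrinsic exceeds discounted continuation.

price = 7.5255
boundary = - 58.8720 60.9700 58.8720 60.9700 58.8720 60.9700 63.1428 65.3930
tree:
7.5255
9.5780 5.6312
11.6039 7.4800 3.9182
13.5600 9.5780 5.5129 2.4351
15.4488 11.6039 7.4800 3.6875 1.2667
17.2726 13.5600 9.5780 5.3765 2.1140 0.4740
19.0337 15.4488 11.6039 7.4800 3.4215 0.8915 0.0825
20.7342 17.2726 13.5600 9.5780 5.3072 1.6607 0.1704 0.0000
22.3761 19.0337 15.4488 11.6039 7.4800 3.0570 0.3518 0.0000 0.0000
23.9616 20.7342 17.2726 13.5600 9.5780 5.3072 0.7265 0.0000 0.0000 0.0000

Δt=0.05378, u=1.03564, d=0.96559, q=0.51430, disc=e^(-rΔt)=0.99699
k=9 terminal: V=max(K-S,0) → 23.9616 20.7342 17.2726 13.5600 9.5780 5.3072 0.7265 0.0000 0.0000 0.0000
k=8: j=0 S=46.0739 intr=22.3761 cont=22.2347 V=22.3761[EX]; j=1 S=49.4163 intr=19.0337 cont=18.8969 V=19.0337[EX]; j=2 S=53.0012 intr=15.4488 cont=15.3170 V=15.4488[EX]; j=3 S=56.8461 intr=11.6039 cont=11.4775 V=11.6039[EX]; j=4 S=60.9700 intr=7.4800 cont=7.3594 V=7.4800[EX]; j=5 S=65.3930 intr=3.0570 cont=2.9425 V=3.0570[EX]; j=6 S=70.1369 intr=0.0000 cont=0.3518 V=0.3518[hold]; j=7 S=75.2250 intr=0.0000 cont=0.0000 V=0.0000[hold]; j=8 S=80.6822 intr=0.0000 cont=0.0000 V=0.0000[hold]  S*(8)=65.3930
k=7: j=0 S=47.7158 intr=20.7342 cont=20.5950 V=20.7342[EX]; j=1 S=51.1774 intr=17.2726 cont=17.1383 V=17.2726[EX]; j=2 S=54.8900 intr=13.5600 cont=13.4309 V=13.5600[EX]; j=3 S=58.8720 intr=9.5780 cont=9.4545 V=9.5780[EX]; j=4 S=63.1428 intr=5.3072 cont=5.1896 V=5.3072[EX]; j=5 S=67.7235 intr=0.7265 cont=1.6607 V=1.6607[hold]; j=6 S=72.6364 intr=0.0000 cont=0.1704 V=0.1704[hold]; j=7 S=77.9058 intr=0.0000 cont=0.0000 V=0.0000[hold]  S*(7)=63.1428
k=6: j=0 S=49.4163 intr=19.0337 cont=18.8969 V=19.0337[EX]; j=1 S=53.0012 intr=15.4488 cont=15.3170 V=15.4488[EX]; j=2 S=56.8461 intr=11.6039 cont=11.4775 V=11.6039[EX]; j=3 S=60.9700 intr=7.4800 cont=7.3594 V=7.4800[EX]; j=4 S=65.3930 intr=3.0570 cont=3.4215 V=3.4215[hold]; j=5 S=70.1369 intr=0.0000 cont=0.8915 V=0.8915[hold]; j=6 S=75.2250 intr=0.0000 cont=0.0825 V=0.0825[hold]  S*(6)=60.9700
k=5: j=0 S=51.1774 intr=17.2726 cont=17.1383 V=17.2726[EX]; j=1 S=54.8900 intr=13.5600 cont=13.4309 V=13.5600[EX]; j=2 S=58.8720 intr=9.5780 cont=9.4545 V=9.5780[EX]; j=3 S=63.1428 intr=5.3072 cont=5.3765 V=5.3765[hold]; j=4 S=67.7235 intr=0.7265 cont=2.1140 V=2.1140[hold]; j=5 S=72.6364 intr=0.0000 cont=0.4740 V=0.4740[hold]  S*(5)=58.8720
k=4: j=0 S=53.0012 intr=15.4488 cont=15.3170 V=15.4488[EX]; j=1 S=56.8461 intr=11.6039 cont=11.4775 V=11.6039[EX]; j=2 S=60.9700 intr=7.4800 cont=7.3949 V=7.4800[EX]; j=3 S=65.3930 intr=3.0570 cont=3.6875 V=3.6875[hold]; j=4 S=70.1369 intr=0.0000 cont=1.2667 V=1.2667[hold]  S*(4)=60.9700
k=3: j=0 S=54.8900 intr=13.5600 cont=13.4309 V=13.5600[EX]; j=1 S=58.8720 intr=9.5780 cont=9.4545 V=9.5780[EX]; j=2 S=63.1428 intr=5.3072 cont=5.5129 V=5.5129[hold]; j=3 S=67.7235 intr=0.7265 cont=2.4351 V=2.4351[hold]  S*(3)=58.8720
k=2: j=0 S=56.8461 intr=11.6039 cont=11.4775 V=11.6039[EX]; j=1 S=60.9700 intr=7.4800 cont=7.4648 V=7.4800[EX]; j=2 S=65.3930 intr=3.0570 cont=3.9182 V=3.9182[hold]  S*(2)=60.9700
k=1: j=0 S=58.8720 intr=9.5780 cont=9.4545 V=9.5780[EX]; j=1 S=63.1428 intr=5.3072 cont=5.6312 V=5.6312[hold]  S*(1)=58.8720
k=0: j=0 S=60.9700 intr=7.4800 cont=7.5255 V=7.5255[hold]  S*(0)=-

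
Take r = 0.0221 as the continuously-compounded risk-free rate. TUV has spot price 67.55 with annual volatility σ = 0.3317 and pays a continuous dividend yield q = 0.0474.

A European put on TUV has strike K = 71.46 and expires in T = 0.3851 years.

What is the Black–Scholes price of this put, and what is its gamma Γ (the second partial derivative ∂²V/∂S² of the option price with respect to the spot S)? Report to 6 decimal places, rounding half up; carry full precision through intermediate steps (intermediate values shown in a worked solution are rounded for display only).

σ√T = 0.3317·√0.3851 = 0.205841
d₁ = (ln(S/K) + (r−q+σ²/2)T) / (σ√T) = (ln(67.55/71.46) + (0.0221−0.0474+0.3317²/2)·0.3851) / 0.205841 = (-0.056270 + 0.011442) / 0.205841 = -0.217777
d₂ = d₁ − σ√T = -0.217777 − 0.205841 = -0.423618
e^{−rT} = 0.991525
e^{−qT} = 0.981912
N(−d₁) = 0.586199,  N(−d₂) = 0.664078
Put price V = K·e^{−rT}·N(−d₂) − S·e^{−qT}·N(−d₁) = 47.052848 − 38.881471 = 8.171377
φ(d₁) = (1/√(2π))·e^{−d₁²/2} = 0.389593
Γ = e^{−qT}·φ(d₁) / (S·σ·√T) = 0.027512

price = 8.171377
Γ = 0.027512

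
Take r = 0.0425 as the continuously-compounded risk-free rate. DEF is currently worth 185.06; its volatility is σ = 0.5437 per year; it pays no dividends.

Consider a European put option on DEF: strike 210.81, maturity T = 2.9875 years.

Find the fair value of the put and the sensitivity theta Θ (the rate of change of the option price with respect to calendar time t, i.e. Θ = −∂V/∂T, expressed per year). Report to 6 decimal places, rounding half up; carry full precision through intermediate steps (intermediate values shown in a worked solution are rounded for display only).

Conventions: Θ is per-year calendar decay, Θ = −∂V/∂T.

σ√T = 0.5437·√2.9875 = 0.939752
d₁ = (ln(S/K) + (r+σ²/2)T) / (σ√T) = (ln(185.06/210.81) + (0.0425+0.5437²/2)·2.9875) / 0.939752 = (-0.130277 + 0.568536) / 0.939752 = 0.466356
d₂ = d₁ − σ√T = 0.466356 − 0.939752 = -0.473397
e^{−rT} = 0.880761
N(−d₁) = 0.320481,  N(−d₂) = 0.682035
Put price V = K·e^{−rT}·N(−d₂) − S·N(−d₁) = 126.635640 − 59.308125 = 67.327515
φ(d₁) = (1/√(2π))·e^{−d₁²/2} = 0.357835
Θ = −S·φ(d₁)·σ/(2√T) + r·K·e^{−rT}·N(−d₂) = −10.415286 + 5.382015 = -5.033271

price = 67.327515
Θ = -5.033271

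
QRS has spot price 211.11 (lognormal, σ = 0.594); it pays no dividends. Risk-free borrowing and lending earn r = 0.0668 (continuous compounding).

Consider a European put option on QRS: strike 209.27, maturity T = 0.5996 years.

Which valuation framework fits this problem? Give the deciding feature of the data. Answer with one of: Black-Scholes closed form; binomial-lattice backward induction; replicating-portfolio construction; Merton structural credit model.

framework: Black-Scholes closed form

Key observation: everything needed for the exact continuous-time valuation of the European put on QRS (strike 209.27) is given, and no feature rules the closed form out.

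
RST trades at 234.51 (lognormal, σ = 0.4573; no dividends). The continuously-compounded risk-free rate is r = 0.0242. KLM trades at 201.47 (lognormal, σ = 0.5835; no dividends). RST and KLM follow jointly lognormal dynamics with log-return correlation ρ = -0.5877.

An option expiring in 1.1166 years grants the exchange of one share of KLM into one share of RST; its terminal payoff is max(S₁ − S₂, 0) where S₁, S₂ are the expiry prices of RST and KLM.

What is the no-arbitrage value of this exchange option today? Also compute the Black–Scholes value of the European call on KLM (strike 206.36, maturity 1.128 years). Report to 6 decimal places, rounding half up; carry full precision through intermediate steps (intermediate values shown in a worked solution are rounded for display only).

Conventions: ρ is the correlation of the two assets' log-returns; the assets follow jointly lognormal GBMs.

exchange price = 99.493524
price(KLM call K=206.36) = 49.277208

σ_eff = √(σ₁² + σ₂² − 2ρσ₁σ₂) = √(0.4573² + 0.5835² − 2·-0.5877·0.4573·0.5835) = 0.929103
d₁ = (ln(S₁/S₂) + (q₂ − q₁ + σ_eff²/2)T) / (σ_eff√T) = (ln(234.51/201.47) + (0.0 − 0.0 + 0.431616)·1.1166) / 0.981777 = 0.645565
d₂ = d₁ − σ_eff√T = 0.645565 − 0.981777 = -0.336212
N(d₁) = 0.740719,  N(d₂) = 0.368356
V = S₁·e^{−q₁T}·N(d₁) − S₂·e^{−q₂T}·N(d₂) = 173.706107 − 74.212583 = 99.493524
[vanilla: KLM call K=206.36]
σ√T = 0.5835·√1.128 = 0.619720
d₁ = (ln(S/K) + (r+σ²/2)T) / (σ√T) = (ln(201.47/206.36) + (0.0242+0.5835²/2)·1.128) / 0.619720 = (-0.023982 + 0.219324) / 0.619720 = 0.315211
d₂ = d₁ − σ√T = 0.315211 − 0.619720 = -0.304509
e^{−rT} = 0.973072
N(d₁) = 0.623699,  N(d₂) = 0.380370
price = S·N(d₁) − K·e^{−rT}·N(d₂) = 125.656656 − 76.379448 = 49.277208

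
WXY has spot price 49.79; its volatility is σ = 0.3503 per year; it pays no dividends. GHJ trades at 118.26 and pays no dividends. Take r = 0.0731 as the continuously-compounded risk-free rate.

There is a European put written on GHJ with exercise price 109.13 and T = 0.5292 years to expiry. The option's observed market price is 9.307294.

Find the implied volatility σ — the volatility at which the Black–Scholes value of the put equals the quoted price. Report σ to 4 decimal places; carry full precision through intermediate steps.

sigma = 0.4664

At σ = 0.4664 the Black–Scholes value reproduces the quote:
σ√T = 0.4664·√0.5292 = 0.339288
d₁ = (ln(S/K) + (r+σ²/2)T) / (σ√T) = (ln(118.26/109.13) + (0.0731+0.4664²/2)·0.5292) / 0.339288 = (0.080346 + 0.096243) / 0.339288 = 0.520468
d₂ = d₁ − σ√T = 0.520468 − 0.339288 = 0.181180
e^{−rT} = 0.962054
N(−d₁) = 0.301369,  N(−d₂) = 0.428113
V = K·e^{−rT}·N(−d₂) − S·N(−d₁) = 44.947169 − 35.639875 = 9.307294 (the observed quote) — the price is monotone increasing in volatility, hence this σ is the only solution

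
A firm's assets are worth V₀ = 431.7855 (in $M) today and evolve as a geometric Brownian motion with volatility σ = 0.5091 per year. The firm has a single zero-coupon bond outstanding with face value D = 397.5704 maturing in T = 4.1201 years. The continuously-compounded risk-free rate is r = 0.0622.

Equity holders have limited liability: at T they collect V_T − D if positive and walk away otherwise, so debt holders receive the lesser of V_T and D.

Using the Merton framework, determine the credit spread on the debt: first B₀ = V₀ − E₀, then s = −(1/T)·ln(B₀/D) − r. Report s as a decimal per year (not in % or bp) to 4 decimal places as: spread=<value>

spread=0.0850

Work the structural quantities from V₀ = 431.7855 against face 397.5704:
d₁ = [ln(V₀/D) + (r + σ²/2)T] / (σ√T)
   = [ln(431.7855/397.5704) + (0.0622 + 0.5·0.5091²)·4.1201] / (0.5091·√4.1201)
   = [0.082557 + 0.790200] / 1.033373 = 0.844571
d₂ = d₁ − σ√T = 0.844571 − 1.033373 = -0.188802
N(d₁) = 0.800825,  N(d₂) = 0.425124,  e^(−rT) = 0.773933
E₀ = V₀·N(d₁) − D·e^(−rT)·N(d₂)
   = 431.7855·0.800825 − 397.5704·0.773933·0.425124 = 214.976912
B₀ = V₀ − E₀ = 431.7855 − 214.976912 = 216.808588
spread = −(1/T)·ln(B₀/D) − r = −(1/4.1201)·ln(216.808588/397.5704) − 0.0622 = 0.08497049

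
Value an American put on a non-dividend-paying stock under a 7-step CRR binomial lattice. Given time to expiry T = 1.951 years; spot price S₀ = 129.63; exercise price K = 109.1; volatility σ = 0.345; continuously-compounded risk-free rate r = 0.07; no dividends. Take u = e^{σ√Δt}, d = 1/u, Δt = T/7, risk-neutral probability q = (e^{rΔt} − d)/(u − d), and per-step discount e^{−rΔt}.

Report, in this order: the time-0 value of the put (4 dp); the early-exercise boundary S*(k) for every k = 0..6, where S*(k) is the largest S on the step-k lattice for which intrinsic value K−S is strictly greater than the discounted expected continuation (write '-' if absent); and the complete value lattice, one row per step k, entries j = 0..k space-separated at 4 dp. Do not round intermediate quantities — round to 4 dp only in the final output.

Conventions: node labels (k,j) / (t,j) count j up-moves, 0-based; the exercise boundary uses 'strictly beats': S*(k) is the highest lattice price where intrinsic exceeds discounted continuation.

price = 9.0020
boundary = - - - 75.0589 62.5606 75.0589 90.0540
tree:
9.0020
14.5010 4.0331
22.6489 7.1836 1.1427
34.0411 12.5098 2.3113 0.0570
46.5394 21.1165 4.6716 0.1182 0.0000
56.9566 34.0411 9.4361 0.2452 0.0000 0.0000
65.6391 46.5394 19.0460 0.5087 0.0000 0.0000 0.0000
72.8759 56.9566 34.0411 1.0551 0.0000 0.0000 0.0000 0.0000

Δt=0.27871, u=1.19978, d=0.83349, q=0.50838, disc=e^(-rΔt)=0.98068
k=7 terminal: V=max(K-S,0) → 72.8759 56.9566 34.0411 1.0551 0.0000 0.0000 0.0000 0.0000
k=6: j=0 S=43.4609 intr=65.6391 cont=63.5312 V=65.6391[EX]; j=1 S=62.5606 intr=46.5394 cont=44.4315 V=46.5394[EX]; j=2 S=90.0540 intr=19.0460 cont=16.9381 V=19.0460[EX]; j=3 S=129.6300 intr=0.0000 cont=0.5087 V=0.5087[hold]; j=4 S=186.5984 intr=0.0000 cont=0.0000 V=0.0000[hold]; j=5 S=268.6026 intr=0.0000 cont=0.0000 V=0.0000[hold]; j=6 S=386.6452 intr=0.0000 cont=0.0000 V=0.0000[hold]  S*(6)=90.0540
k=5: j=0 S=52.1434 intr=56.9566 cont=54.8487 V=56.9566[EX]; j=1 S=75.0589 intr=34.0411 cont=31.9332 V=34.0411[EX]; j=2 S=108.0449 intr=1.0551 cont=9.4361 V=9.4361[hold]; j=3 S=155.5273 intr=0.0000 cont=0.2452 V=0.2452[hold]; j=4 S=223.8768 intr=0.0000 cont=0.0000 V=0.0000[hold]; j=5 S=322.2638 intr=0.0000 cont=0.0000 V=0.0000[hold]  S*(5)=75.0589
k=4: j=0 S=62.5606 intr=46.5394 cont=44.4315 V=46.5394[EX]; j=1 S=90.0540 intr=19.0460 cont=21.1165 V=21.1165[hold]; j=2 S=129.6300 intr=0.0000 cont=4.6716 V=4.6716[hold]; j=3 S=186.5984 intr=0.0000 cont=0.1182 V=0.1182[hold]; j=4 S=268.6026 intr=0.0000 cont=0.0000 V=0.0000[hold]  S*(4)=62.5606
k=3: j=0 S=75.0589 intr=34.0411 cont=32.9655 V=34.0411[EX]; j=1 S=108.0449 intr=1.0551 cont=12.5098 V=12.5098[hold]; j=2 S=155.5273 intr=0.0000 cont=2.3113 V=2.3113[hold]; j=3 S=223.8768 intr=0.0000 cont=0.0570 V=0.0570[hold]  S*(3)=75.0589
k=2: j=0 S=90.0540 intr=19.0460 cont=22.6489 V=22.6489[hold]; j=1 S=129.6300 intr=0.0000 cont=7.1836 V=7.1836[hold]; j=2 S=186.5984 intr=0.0000 cont=1.1427 V=1.1427[hold]  S*(2)=-
k=1: j=0 S=108.0449 intr=1.0551 cont=14.5010 V=14.5010[hold]; j=1 S=155.5273 intr=0.0000 cont=4.0331 V=4.0331[hold]  S*(1)=-
k=0: j=0 S=129.6300 intr=0.0000 cont=9.0020 V=9.0020[hold]  S*(0)=-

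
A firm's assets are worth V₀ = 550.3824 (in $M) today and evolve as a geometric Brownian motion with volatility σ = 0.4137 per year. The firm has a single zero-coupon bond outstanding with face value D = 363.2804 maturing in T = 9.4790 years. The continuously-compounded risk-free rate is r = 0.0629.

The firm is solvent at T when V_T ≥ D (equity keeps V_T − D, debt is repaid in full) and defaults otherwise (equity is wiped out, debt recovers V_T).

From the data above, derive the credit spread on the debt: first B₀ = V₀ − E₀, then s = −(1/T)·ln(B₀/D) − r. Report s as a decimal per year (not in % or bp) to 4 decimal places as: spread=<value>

spread=0.0273

Work the structural quantities from V₀ = 550.3824 against face 363.2804:
d₁ = [ln(V₀/D) + (r + σ²/2)T] / (σ√T)
   = [ln(550.3824/363.2804) + (0.0629 + 0.5·0.4137²)·9.4790] / (0.4137·√9.4790)
   = [0.415438 + 1.407384] / 1.273699 = 1.431125
d₂ = d₁ − σ√T = 1.431125 − 1.273699 = 0.157426
N(d₁) = 0.923803,  N(d₂) = 0.562545,  e^(−rT) = 0.550885
E₀ = V₀·N(d₁) − D·e^(−rT)·N(d₂)
   = 550.3824·0.923803 − 363.2804·0.550885·0.562545 = 395.864974
B₀ = V₀ − E₀ = 550.3824 − 395.864974 = 154.517426
spread = −(1/T)·ln(B₀/D) − r = −(1/9.4790)·ln(154.517426/363.2804) − 0.0629 = 0.02728547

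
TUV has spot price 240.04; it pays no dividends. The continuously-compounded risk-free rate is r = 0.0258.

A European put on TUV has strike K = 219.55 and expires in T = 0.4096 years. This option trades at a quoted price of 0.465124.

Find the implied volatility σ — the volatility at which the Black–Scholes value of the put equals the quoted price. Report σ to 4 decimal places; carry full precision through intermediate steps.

At σ = 0.1050 the Black–Scholes value reproduces the quote:
σ√T = 0.105·√0.4096 = 0.067200
d₁ = (ln(S/K) + (r+σ²/2)T) / (σ√T) = (ln(240.04/219.55) + (0.0258+0.105²/2)·0.4096) / 0.067200 = (0.089226 + 0.012826) / 0.067200 = 1.518619
d₂ = d₁ − σ√T = 1.518619 − 0.067200 = 1.451419
e^{−rT} = 0.989488
N(−d₁) = 0.064429,  N(−d₂) = 0.073332
V = K·e^{−rT}·N(−d₂) − S·N(−d₁) = 15.930720 − 15.465596 = 0.465124 (matching the quote); vega is positive throughout, so no other σ reproduces this price

sigma = 0.1050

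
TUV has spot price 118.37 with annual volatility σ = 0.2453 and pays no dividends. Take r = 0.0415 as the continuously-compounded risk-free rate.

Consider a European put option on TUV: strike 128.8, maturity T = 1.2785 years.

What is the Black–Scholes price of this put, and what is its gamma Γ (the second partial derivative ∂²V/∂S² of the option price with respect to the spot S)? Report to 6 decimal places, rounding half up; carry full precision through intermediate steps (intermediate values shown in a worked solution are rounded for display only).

price = 15.235560
Γ = 0.012147

σ√T = 0.2453·√1.2785 = 0.277363
d₁ = (ln(S/K) + (r+σ²/2)T) / (σ√T) = (ln(118.37/128.8) + (0.0415+0.2453²/2)·1.2785) / 0.277363 = (-0.084446 + 0.091523) / 0.277363 = 0.025516
d₂ = d₁ − σ√T = 0.025516 − 0.277363 = -0.251846
e^{−rT} = 0.948325
N(−d₁) = 0.489822,  N(−d₂) = 0.599420
Put price V = K·e^{−rT}·N(−d₂) − S·N(−d₁) = 73.215742 − 57.980181 = 15.235560
φ(d₁) = (1/√(2π))·e^{−d₁²/2} = 0.398812
Γ = φ(d₁) / (S·σ·√T) = 0.012147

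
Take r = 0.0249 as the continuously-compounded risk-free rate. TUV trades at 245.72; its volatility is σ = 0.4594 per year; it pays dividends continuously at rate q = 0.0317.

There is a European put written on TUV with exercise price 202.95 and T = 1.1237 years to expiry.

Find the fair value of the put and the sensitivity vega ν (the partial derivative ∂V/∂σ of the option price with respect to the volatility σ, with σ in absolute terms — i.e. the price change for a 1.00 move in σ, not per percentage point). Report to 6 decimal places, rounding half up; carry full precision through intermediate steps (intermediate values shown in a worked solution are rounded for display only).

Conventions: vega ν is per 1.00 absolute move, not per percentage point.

price = 24.772997
ν = 82.718459

σ√T = 0.4594·√1.1237 = 0.486986
d₁ = (ln(S/K) + (r−q+σ²/2)T) / (σ√T) = (ln(245.72/202.95) + (0.0249−0.0317+0.4594²/2)·1.1237) / 0.486986 = (0.191233 + 0.110936) / 0.486986 = 0.620489
d₂ = d₁ − σ√T = 0.620489 − 0.486986 = 0.133504
e^{−rT} = 0.972408
e^{−qT} = 0.965006
N(−d₁) = 0.267468,  N(−d₂) = 0.446898
Put price V = K·e^{−rT}·N(−d₂) − S·e^{−qT}·N(−d₁) = 88.195294 − 63.422297 = 24.772997
φ(d₁) = (1/√(2π))·e^{−d₁²/2} = 0.329084
ν = S·e^{−qT}·φ(d₁)·√T = 82.718459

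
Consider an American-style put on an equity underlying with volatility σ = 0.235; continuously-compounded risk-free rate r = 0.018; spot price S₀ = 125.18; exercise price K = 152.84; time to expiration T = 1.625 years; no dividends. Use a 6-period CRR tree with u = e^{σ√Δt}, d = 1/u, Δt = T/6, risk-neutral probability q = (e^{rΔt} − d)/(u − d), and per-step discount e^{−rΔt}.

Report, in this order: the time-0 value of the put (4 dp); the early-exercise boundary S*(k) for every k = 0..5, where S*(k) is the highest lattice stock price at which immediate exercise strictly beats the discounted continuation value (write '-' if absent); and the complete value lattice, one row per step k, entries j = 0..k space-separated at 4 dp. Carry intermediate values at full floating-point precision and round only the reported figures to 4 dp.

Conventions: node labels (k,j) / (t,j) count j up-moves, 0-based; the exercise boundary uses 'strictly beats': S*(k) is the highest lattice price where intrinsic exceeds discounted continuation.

Δt=0.27083, u=1.13009, d=0.88488, q=0.48939, disc=e^(-rΔt)=0.99514
k=6 terminal: V=max(K-S,0) → 92.7427 76.0894 54.8214 27.6600 0.0000 0.0000 0.0000
k=5: j=0 S=67.9154 intr=84.9246 cont=84.1813 V=84.9246[EX]; j=1 S=86.7351 intr=66.1049 cont=65.3616 V=66.1049[EX]; j=2 S=110.7699 intr=42.0701 cont=41.3268 V=42.0701[EX]; j=3 S=141.4648 intr=11.3752 cont=14.0547 V=14.0547[hold]; j=4 S=180.6653 intr=0.0000 cont=0.0000 V=0.0000[hold]; j=5 S=230.7286 intr=0.0000 cont=0.0000 V=0.0000[hold]  S*(5)=110.7699
k=4: j=0 S=76.7506 intr=76.0894 cont=75.3461 V=76.0894[EX]; j=1 S=98.0186 intr=54.8214 cont=54.0781 V=54.8214[EX]; j=2 S=125.1800 intr=27.6600 cont=28.2216 V=28.2216[hold]; j=3 S=159.8680 intr=0.0000 cont=7.1415 V=7.1415[hold]; j=4 S=204.1682 intr=0.0000 cont=0.0000 V=0.0000[hold]  S*(4)=98.0186
k=3: j=0 S=86.7351 intr=66.1049 cont=65.3616 V=66.1049[EX]; j=1 S=110.7699 intr=42.0701 cont=41.6004 V=42.0701[EX]; j=2 S=141.4648 intr=11.3752 cont=17.8181 V=17.8181[hold]; j=3 S=180.6653 intr=0.0000 cont=3.6288 V=3.6288[hold]  S*(3)=110.7699
k=2: j=0 S=98.0186 intr=54.8214 cont=54.0781 V=54.8214[EX]; j=1 S=125.1800 intr=27.6600 cont=30.0545 V=30.0545[hold]; j=2 S=159.8680 intr=0.0000 cont=10.8211 V=10.8211[hold]  S*(2)=98.0186
k=1: j=0 S=110.7699 intr=42.0701 cont=42.4930 V=42.4930[hold]; j=1 S=141.4648 intr=11.3752 cont=20.5414 V=20.5414[hold]  S*(1)=-
k=0: j=0 S=125.1800 intr=27.6600 cont=31.5956 V=31.5956[hold]  S*(0)=-

price = 31.5956
boundary = - - 98.0186 110.7699 98.0186 110.7699
tree:
31.5956
42.4930 20.5414
54.8214 30.0545 10.8211
66.1049 42.0701 17.8181 3.6288
76.0894 54.8214 28.2216 7.1415 0.0000
84.9246 66.1049 42.0701 14.0547 0.0000 0.0000
92.7427 76.0894 54.8214 27.6600 0.0000 0.0000 0.0000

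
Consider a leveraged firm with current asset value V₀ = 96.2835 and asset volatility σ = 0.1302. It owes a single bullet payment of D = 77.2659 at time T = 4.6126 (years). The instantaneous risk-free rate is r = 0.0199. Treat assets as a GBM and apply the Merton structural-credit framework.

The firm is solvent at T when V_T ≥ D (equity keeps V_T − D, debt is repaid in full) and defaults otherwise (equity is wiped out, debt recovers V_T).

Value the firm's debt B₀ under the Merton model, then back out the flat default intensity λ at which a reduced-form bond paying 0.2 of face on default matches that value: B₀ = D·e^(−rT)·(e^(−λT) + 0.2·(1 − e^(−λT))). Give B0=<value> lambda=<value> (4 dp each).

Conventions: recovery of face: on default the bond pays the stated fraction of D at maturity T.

B0=68.9653 lambda=0.0059

Equity is a call on the firm's assets struck at D = 77.2659:
d₁ = [ln(V₀/D) + (r + σ²/2)T] / (σ√T)
   = [ln(96.2835/77.2659) + (0.0199 + 0.5·0.1302²)·4.6126] / (0.1302·√4.6126)
   = [0.220044 + 0.130887] / 0.279630 = 1.254985
d₂ = d₁ − σ√T = 1.254985 − 0.279630 = 0.975355
N(d₁) = 0.895258,  N(d₂) = 0.835308,  e^(−rT) = 0.912296
E₀ = V₀·N(d₁) − D·e^(−rT)·N(d₂)
   = 96.2835·0.895258 − 77.2659·0.912296·0.835308 = 27.318234
B₀ = V₀ − E₀ = 96.2835 − 27.318234 = 68.965266
e^(−λT) = (B₀·e^(rT)/D − 0.2)/(1 − 0.2) = (68.9653·1.096135/77.2659 − 0.2)/0.8 = 0.97297333
λ = −ln(0.97297333)/4.6126 = 0.005940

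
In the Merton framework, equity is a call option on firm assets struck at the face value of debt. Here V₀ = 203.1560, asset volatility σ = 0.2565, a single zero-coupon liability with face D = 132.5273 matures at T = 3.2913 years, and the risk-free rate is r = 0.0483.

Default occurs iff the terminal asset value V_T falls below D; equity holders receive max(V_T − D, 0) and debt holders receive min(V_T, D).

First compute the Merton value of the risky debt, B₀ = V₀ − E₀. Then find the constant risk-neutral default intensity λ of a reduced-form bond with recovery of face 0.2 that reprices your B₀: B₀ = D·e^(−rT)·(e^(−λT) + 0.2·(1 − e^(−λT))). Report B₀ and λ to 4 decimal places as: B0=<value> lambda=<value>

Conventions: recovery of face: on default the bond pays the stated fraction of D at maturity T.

B0=109.6165 lambda=0.0118

Apply the equity-as-call identities (strike 132.5273, horizon 3.2913 years):
d₁ = [ln(V₀/D) + (r + σ²/2)T] / (σ√T)
   = [ln(203.1560/132.5273) + (0.0483 + 0.5·0.2565²)·3.2913] / (0.2565·√3.2913)
   = [0.427185 + 0.267241] / 0.465341 = 1.492296
d₂ = d₁ − σ√T = 1.492296 − 0.465341 = 1.026956
N(d₁) = 0.932189,  N(d₂) = 0.847779,  e^(−rT) = 0.853022
E₀ = V₀·N(d₁) − D·e^(−rT)·N(d₂)
   = 203.1560·0.932189 − 132.5273·0.853022·0.847779 = 93.539477
B₀ = V₀ − E₀ = 203.1560 − 93.539477 = 109.616523
e^(−λT) = (B₀·e^(rT)/D − 0.2)/(1 − 0.2) = (109.6165·1.172303/132.5273 − 0.2)/0.8 = 0.96204933
λ = −ln(0.96204933)/3.2913 = 0.011755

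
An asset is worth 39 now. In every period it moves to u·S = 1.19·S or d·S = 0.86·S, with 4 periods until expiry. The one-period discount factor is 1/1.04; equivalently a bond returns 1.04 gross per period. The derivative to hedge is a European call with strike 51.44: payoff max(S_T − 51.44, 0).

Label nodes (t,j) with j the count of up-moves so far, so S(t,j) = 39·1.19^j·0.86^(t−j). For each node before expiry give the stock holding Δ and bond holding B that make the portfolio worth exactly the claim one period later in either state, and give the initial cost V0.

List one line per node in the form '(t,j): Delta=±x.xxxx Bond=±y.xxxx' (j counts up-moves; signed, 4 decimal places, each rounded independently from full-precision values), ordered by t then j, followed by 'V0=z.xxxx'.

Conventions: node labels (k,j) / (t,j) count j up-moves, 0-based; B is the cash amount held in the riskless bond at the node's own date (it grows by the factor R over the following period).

(0,0): Delta=0.3855 Bond=-11.7273
(1,0): Delta=0.1263 Bond=-3.5018
(1,1): Delta=0.5416 Bond=-19.4419
(2,0): Delta=0.0000 Bond=0.0000
(2,1): Delta=0.2023 Bond=-6.6767
(2,2): Delta=0.7460 Bond=-31.5053
(3,0): Delta=0.0000 Bond=0.0000
(3,1): Delta=0.0000 Bond=0.0000
(3,2): Delta=0.3241 Bond=-12.7302
(3,3): Delta=1.0000 Bond=-49.4615
V0=3.3068

Risk-neutral probability p* = (R−d)/(u−d) = (1.04−0.86)/(1.19−0.86) = 0.5455.
Terminal payoffs: V(4,0)=0.0000, V(4,1)=0.0000, V(4,2)=0.0000, V(4,3)=5.0802, V(4,4)=26.7682
Node (3,0) S=24.8062: V=(p*·0.0000+(1−p*)·0.0000)/1.04=0.0000; Δ=(0.0000−0.0000)/(29.5194−21.3333)=0.0000; B=V−Δ·S=0.0000
Node (3,1) S=34.3248: V=(p*·0.0000+(1−p*)·0.0000)/1.04=0.0000; Δ=(0.0000−0.0000)/(40.8466−29.5194)=0.0000; B=V−Δ·S=0.0000
Node (3,2) S=47.4960: V=(p*·5.0802+(1−p*)·0.0000)/1.04=2.6645; Δ=(5.0802−0.0000)/(56.5202−40.8466)=0.3241; B=V−Δ·S=-12.7302
Node (3,3) S=65.7212: V=(p*·26.7682+(1−p*)·5.0802)/1.04=16.2597; Δ=(26.7682−5.0802)/(78.2082−56.5202)=1.0000; B=V−Δ·S=-49.4615
Node (2,0) S=28.8444: V=(p*·0.0000+(1−p*)·0.0000)/1.04=0.0000; Δ=(0.0000−0.0000)/(34.3248−24.8062)=0.0000; B=V−Δ·S=0.0000
Node (2,1) S=39.9126: V=(p*·2.6645+(1−p*)·0.0000)/1.04=1.3974; Δ=(2.6645−0.0000)/(47.4960−34.3248)=0.2023; B=V−Δ·S=-6.6767
Node (2,2) S=55.2279: V=(p*·16.2597+(1−p*)·2.6645)/1.04=9.6923; Δ=(16.2597−2.6645)/(65.7212−47.4960)=0.7460; B=V−Δ·S=-31.5053
Node (1,0) S=33.5400: V=(p*·1.3974+(1−p*)·0.0000)/1.04=0.7329; Δ=(1.3974−0.0000)/(39.9126−28.8444)=0.1263; B=V−Δ·S=-3.5018
Node (1,1) S=46.4100: V=(p*·9.6923+(1−p*)·1.3974)/1.04=5.6942; Δ=(9.6923−1.3974)/(55.2279−39.9126)=0.5416; B=V−Δ·S=-19.4419
Node (0,0) S=39.0000: V=(p*·5.6942+(1−p*)·0.7329)/1.04=3.3068; Δ=(5.6942−0.7329)/(46.4100−33.5400)=0.3855; B=V−Δ·S=-11.7273
Check: Δ(0,0)·S0 + B(0,0) = 3.3068 = V0.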